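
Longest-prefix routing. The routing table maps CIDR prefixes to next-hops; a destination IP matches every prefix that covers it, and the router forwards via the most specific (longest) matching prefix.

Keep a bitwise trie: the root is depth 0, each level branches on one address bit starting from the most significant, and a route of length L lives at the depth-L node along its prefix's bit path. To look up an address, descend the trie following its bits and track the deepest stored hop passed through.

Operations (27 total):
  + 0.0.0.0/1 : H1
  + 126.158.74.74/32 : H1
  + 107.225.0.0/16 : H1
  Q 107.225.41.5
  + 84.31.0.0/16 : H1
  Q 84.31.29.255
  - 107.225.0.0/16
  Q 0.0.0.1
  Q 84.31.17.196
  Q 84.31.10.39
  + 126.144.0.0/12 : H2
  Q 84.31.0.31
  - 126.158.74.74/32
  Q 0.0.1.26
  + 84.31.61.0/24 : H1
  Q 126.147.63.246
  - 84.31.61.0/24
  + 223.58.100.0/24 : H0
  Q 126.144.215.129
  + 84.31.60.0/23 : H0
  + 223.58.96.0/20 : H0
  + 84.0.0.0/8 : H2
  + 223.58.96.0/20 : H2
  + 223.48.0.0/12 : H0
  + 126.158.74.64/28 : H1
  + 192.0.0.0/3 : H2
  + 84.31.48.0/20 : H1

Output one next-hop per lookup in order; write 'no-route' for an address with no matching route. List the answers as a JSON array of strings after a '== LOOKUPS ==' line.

Trace:
  add 0.0.0.0/1 -> H1 at depth 1
  add 126.158.74.74/32 -> H1 at depth 32
  add 107.225.0.0/16 -> H1 at depth 16
  ? 107.225.41.5  path d0:-→d1:H1→d2:-→d3:-→d4:-→d5:-→d6:-→d7:-→d8:-→d9:-→d10:-→d11:-→d12:-→d13:-→d14:-→d15:-→d16:H1  best=H1
  add 84.31.0.0/16 -> H1 at depth 16
  ? 84.31.29.255  path d0:-→d1:H1→d2:-→d3:-→d4:-→d5:-→d6:-→d7:-→d8:-→d9:-→d10:-→d11:-→d12:-→d13:-→d14:-→d15:-→d16:H1  best=H1
  del 107.225.0.0/16 (clear depth 16)
  ? 0.0.0.1  path d0:-→d1:H1  best=H1
  ? 84.31.17.196  path d0:-→d1:H1→d2:-→d3:-→d4:-→d5:-→d6:-→d7:-→d8:-→d9:-→d10:-→d11:-→d12:-→d13:-→d14:-→d15:-→d16:H1  best=H1
  ? 84.31.10.39  path d0:-→d1:H1→d2:-→d3:-→d4:-→d5:-→d6:-→d7:-→d8:-→d9:-→d10:-→d11:-→d12:-→d13:-→d14:-→d15:-→d16:H1  best=H1
  add 126.144.0.0/12 -> H2 at depth 12
  ? 84.31.0.31  path d0:-→d1:H1→d2:-→d3:-→d4:-→d5:-→d6:-→d7:-→d8:-→d9:-→d10:-→d11:-→d12:-→d13:-→d14:-→d15:-→d16:H1  best=H1
  del 126.158.74.74/32 (clear depth 32)
  ? 0.0.1.26  path d0:-→d1:H1  best=H1
  add 84.31.61.0/24 -> H1 at depth 24
  ? 126.147.63.246  path d0:-→d1:H1→d2:-→d3:-→d4:-→d5:-→d6:-→d7:-→d8:-→d9:-→d10:-→d11:-→d12:H2  best=H2
  del 84.31.61.0/24 (clear depth 24)
  add 223.58.100.0/24 -> H0 at depth 24
  ? 126.144.215.129  path d0:-→d1:H1→d2:-→d3:-→d4:-→d5:-→d6:-→d7:-→d8:-→d9:-→d10:-→d11:-→d12:H2  best=H2
  add 84.31.60.0/23 -> H0 at depth 23
  add 223.58.96.0/20 -> H0 at depth 20
  add 84.0.0.0/8 -> H2 at depth 8
  add 223.58.96.0/20 -> H2 at depth 20
  add 223.48.0.0/12 -> H0 at depth 12
  add 126.158.74.64/28 -> H1 at depth 28
  add 192.0.0.0/3 -> H2 at depth 3
  add 84.31.48.0/20 -> H1 at depth 20

== LOOKUPS ==
["H1","H1","H1","H1","H1","H1","H1","H2","H2"]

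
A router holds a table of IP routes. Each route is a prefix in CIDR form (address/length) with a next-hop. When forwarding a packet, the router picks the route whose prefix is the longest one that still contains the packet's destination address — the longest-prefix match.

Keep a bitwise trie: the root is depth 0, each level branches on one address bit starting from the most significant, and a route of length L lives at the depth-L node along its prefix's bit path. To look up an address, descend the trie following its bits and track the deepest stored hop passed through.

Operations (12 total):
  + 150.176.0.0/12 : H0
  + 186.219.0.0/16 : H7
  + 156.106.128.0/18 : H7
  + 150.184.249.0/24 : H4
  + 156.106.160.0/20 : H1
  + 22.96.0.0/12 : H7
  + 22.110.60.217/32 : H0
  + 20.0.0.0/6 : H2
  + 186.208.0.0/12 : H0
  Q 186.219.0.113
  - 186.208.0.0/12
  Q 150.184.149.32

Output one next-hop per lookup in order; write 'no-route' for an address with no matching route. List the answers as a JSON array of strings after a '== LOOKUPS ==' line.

Process each operation:
  add 150.176.0.0/12 -> H0 at depth 12
  add 186.219.0.0/16 -> H7 at depth 16
  add 156.106.128.0/18 -> H7 at depth 18
  add 150.184.249.0/24 -> H4 at depth 24
  add 156.106.160.0/20 -> H1 at depth 20
  add 22.96.0.0/12 -> H7 at depth 12
  add 22.110.60.217/32 -> H0 at depth 32
  add 20.0.0.0/6 -> H2 at depth 6
  add 186.208.0.0/12 -> H0 at depth 12
  lookup 186.219.0.113: bits 1011101011011011 walk d0:-→d1:-→d2:-→d3:-→d4:-→d5:-→d6:-→d7:-→d8:-→d9:-→d10:-→d11:-→d12:H0→d13:-→d14:-→d15:-→d16:H7 -> H7
  - 186.208.0.0/12 clear@12
  lookup 150.184.149.32: bits 10010110101110001 walk d0:-→d1:-→d2:-→d3:-→d4:-→d5:-→d6:-→d7:-→d8:-→d9:-→d10:-→d11:-→d12:H0→d13:-→d14:-→d15:-→d16:-→d17:- -> H0

== LOOKUPS ==
["H7","H0"]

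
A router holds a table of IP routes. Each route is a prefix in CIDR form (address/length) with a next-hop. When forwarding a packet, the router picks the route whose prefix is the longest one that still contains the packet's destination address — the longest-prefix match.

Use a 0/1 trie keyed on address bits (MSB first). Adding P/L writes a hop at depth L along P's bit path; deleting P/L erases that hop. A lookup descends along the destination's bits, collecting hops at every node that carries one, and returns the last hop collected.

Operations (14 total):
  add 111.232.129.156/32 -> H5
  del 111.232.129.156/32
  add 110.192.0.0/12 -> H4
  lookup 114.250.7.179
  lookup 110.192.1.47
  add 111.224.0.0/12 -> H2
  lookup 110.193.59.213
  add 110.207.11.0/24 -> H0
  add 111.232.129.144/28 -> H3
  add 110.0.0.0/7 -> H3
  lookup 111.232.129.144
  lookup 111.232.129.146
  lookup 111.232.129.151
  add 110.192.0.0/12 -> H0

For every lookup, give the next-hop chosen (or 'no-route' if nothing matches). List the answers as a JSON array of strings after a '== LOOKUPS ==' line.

Process each operation:
  add 111.232.129.156/32 -> H5 at depth 32
  del 111.232.129.156/32 (clear depth 32)
  add 110.192.0.0/12 -> H4 at depth 12
  lookup 114.250.7.179: bits 011 walk d0:-→d1:-→d2:-→d3:- -> no-route
  lookup 110.192.1.47: bits 011011101100 walk d0:-→d1:-→d2:-→d3:-→d4:-→d5:-→d6:-→d7:-→d8:-→d9:-→d10:-→d11:-→d12:H4 -> H4
  add 111.224.0.0/12 -> H2 at depth 12
  lookup 110.193.59.213: bits 011011101100 walk d0:-→d1:-→d2:-→d3:-→d4:-→d5:-→d6:-→d7:-→d8:-→d9:-→d10:-→d11:-→d12:H4 -> H4
  add 110.207.11.0/24 -> H0 at depth 24
  add 111.232.129.144/28 -> H3 at depth 28
  add 110.0.0.0/7 -> H3 at depth 7
  lookup 111.232.129.144: bits 0110111111101000100000011001 walk d0:-→d1:-→d2:-→d3:-→d4:-→d5:-→d6:-→d7:H3→d8:-→d9:-→d10:-→d11:-→d12:H2→d13:-→d14:-→d15:-→d16:-→d17:-→d18:-→d19:-→d20:-→d21:-→d22:-→d23:-→d24:-→d25:-→d26:-→d27:-→d28:H3 -> H3
  lookup 111.232.129.146: bits 0110111111101000100000011001 walk d0:-→d1:-→d2:-→d3:-→d4:-→d5:-→d6:-→d7:H3→d8:-→d9:-→d10:-→d11:-→d12:H2→d13:-→d14:-→d15:-→d16:-→d17:-→d18:-→d19:-→d20:-→d21:-→d22:-→d23:-→d24:-→d25:-→d26:-→d27:-→d28:H3 -> H3
  lookup 111.232.129.151: bits 0110111111101000100000011001 walk d0:-→d1:-→d2:-→d3:-→d4:-→d5:-→d6:-→d7:H3→d8:-→d9:-→d10:-→d11:-→d12:H2→d13:-→d14:-→d15:-→d16:-→d17:-→d18:-→d19:-→d20:-→d21:-→d22:-→d23:-→d24:-→d25:-→d26:-→d27:-→d28:H3 -> H3
  add 110.192.0.0/12 -> H0 at depth 12

== LOOKUPS ==
["no-route","H4","H4","H3","H3","H3"]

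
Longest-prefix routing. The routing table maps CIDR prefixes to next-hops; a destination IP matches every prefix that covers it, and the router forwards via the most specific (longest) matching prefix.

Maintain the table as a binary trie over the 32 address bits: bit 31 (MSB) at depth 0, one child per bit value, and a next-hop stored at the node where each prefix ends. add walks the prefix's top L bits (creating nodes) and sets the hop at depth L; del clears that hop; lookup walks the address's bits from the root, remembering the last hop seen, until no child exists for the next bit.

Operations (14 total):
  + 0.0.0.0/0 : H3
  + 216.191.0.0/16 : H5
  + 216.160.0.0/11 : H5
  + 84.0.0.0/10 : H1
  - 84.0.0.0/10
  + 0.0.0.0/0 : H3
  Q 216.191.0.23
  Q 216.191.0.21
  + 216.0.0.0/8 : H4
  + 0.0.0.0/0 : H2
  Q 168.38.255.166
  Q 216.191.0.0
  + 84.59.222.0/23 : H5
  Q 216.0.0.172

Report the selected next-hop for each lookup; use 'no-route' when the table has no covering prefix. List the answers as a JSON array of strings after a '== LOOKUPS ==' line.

Trace:
  + 0.0.0.0/0 (H3) depth=0
  + 216.191.0.0/16 (H5) depth=16
  + 216.160.0.0/11 (H5) depth=11
  + 84.0.0.0/10 (H1) depth=10
  - 84.0.0.0/10 clear@10
  + 0.0.0.0/0 (H3) depth=0
  ? 216.191.0.23  path d0:H3→d1:-→d2:-→d3:-→d4:-→d5:-→d6:-→d7:-→d8:-→d9:-→d10:-→d11:H5→d12:-→d13:-→d14:-→d15:-→d16:H5  best=H5
  ? 216.191.0.21  path d0:H3→d1:-→d2:-→d3:-→d4:-→d5:-→d6:-→d7:-→d8:-→d9:-→d10:-→d11:H5→d12:-→d13:-→d14:-→d15:-→d16:H5  best=H5
  + 216.0.0.0/8 (H4) depth=8
  + 0.0.0.0/0 (H2) depth=0
  ? 168.38.255.166  path d0:H2→d1:-  best=H2
  ? 216.191.0.0  path d0:H2→d1:-→d2:-→d3:-→d4:-→d5:-→d6:-→d7:-→d8:H4→d9:-→d10:-→d11:H5→d12:-→d13:-→d14:-→d15:-→d16:H5  best=H5
  + 84.59.222.0/23 (H5) depth=23
  ? 216.0.0.172  path d0:H2→d1:-→d2:-→d3:-→d4:-→d5:-→d6:-→d7:-→d8:H4  best=H4

== LOOKUPS ==
["H5","H5","H2","H5","H4"]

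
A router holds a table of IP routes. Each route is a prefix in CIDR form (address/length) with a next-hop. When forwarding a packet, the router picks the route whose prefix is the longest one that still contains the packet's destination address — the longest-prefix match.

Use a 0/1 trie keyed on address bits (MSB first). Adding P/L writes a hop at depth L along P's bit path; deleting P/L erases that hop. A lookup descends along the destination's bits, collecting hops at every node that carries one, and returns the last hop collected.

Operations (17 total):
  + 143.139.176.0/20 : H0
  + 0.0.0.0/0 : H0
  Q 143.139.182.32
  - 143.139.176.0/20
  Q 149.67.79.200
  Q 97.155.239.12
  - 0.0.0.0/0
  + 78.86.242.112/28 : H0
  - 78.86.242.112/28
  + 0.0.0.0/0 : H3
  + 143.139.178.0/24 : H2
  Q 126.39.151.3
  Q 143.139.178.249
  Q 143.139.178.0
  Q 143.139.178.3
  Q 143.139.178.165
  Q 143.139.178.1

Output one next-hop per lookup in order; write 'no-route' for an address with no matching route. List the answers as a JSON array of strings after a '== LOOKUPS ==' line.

Process each operation:
  add 143.139.176.0/20 -> H0 at depth 20
  add 0.0.0.0/0 -> H0 at depth 0
  ? 143.139.182.32  path d0:H0→d1:-→d2:-→d3:-→d4:-→d5:-→d6:-→d7:-→d8:-→d9:-→d10:-→d11:-→d12:-→d13:-→d14:-→d15:-→d16:-→d17:-→d18:-→d19:-→d20:H0  best=H0
  del 143.139.176.0/20 (clear depth 20)
  ? 149.67.79.200  path d0:H0→d1:-→d2:-→d3:-  best=H0
  ? 97.155.239.12  path d0:H0  best=H0
  del 0.0.0.0/0 (clear depth 0)
  add 78.86.242.112/28 -> H0 at depth 28
  del 78.86.242.112/28 (clear depth 28)
  add 0.0.0.0/0 -> H3 at depth 0
  add 143.139.178.0/24 -> H2 at depth 24
  ? 126.39.151.3  path d0:H3→d1:-→d2:-  best=H3
  ? 143.139.178.249  path d0:H3→d1:-→d2:-→d3:-→d4:-→d5:-→d6:-→d7:-→d8:-→d9:-→d10:-→d11:-→d12:-→d13:-→d14:-→d15:-→d16:-→d17:-→d18:-→d19:-→d20:-→d21:-→d22:-→d23:-→d24:H2  best=H2
  ? 143.139.178.0  path d0:H3→d1:-→d2:-→d3:-→d4:-→d5:-→d6:-→d7:-→d8:-→d9:-→d10:-→d11:-→d12:-→d13:-→d14:-→d15:-→d16:-→d17:-→d18:-→d19:-→d20:-→d21:-→d22:-→d23:-→d24:H2  best=H2
  ? 143.139.178.3  path d0:H3→d1:-→d2:-→d3:-→d4:-→d5:-→d6:-→d7:-→d8:-→d9:-→d10:-→d11:-→d12:-→d13:-→d14:-→d15:-→d16:-→d17:-→d18:-→d19:-→d20:-→d21:-→d22:-→d23:-→d24:H2  best=H2
  ? 143.139.178.165  path d0:H3→d1:-→d2:-→d3:-→d4:-→d5:-→d6:-→d7:-→d8:-→d9:-→d10:-→d11:-→d12:-→d13:-→d14:-→d15:-→d16:-→d17:-→d18:-→d19:-→d20:-→d21:-→d22:-→d23:-→d24:H2  best=H2
  ? 143.139.178.1  path d0:H3→d1:-→d2:-→d3:-→d4:-→d5:-→d6:-→d7:-→d8:-→d9:-→d10:-→d11:-→d12:-→d13:-→d14:-→d15:-→d16:-→d17:-→d18:-→d19:-→d20:-→d21:-→d22:-→d23:-→d24:H2  best=H2

== LOOKUPS ==
["H0","H0","H0","H3","H2","H2","H2","H2","H2"]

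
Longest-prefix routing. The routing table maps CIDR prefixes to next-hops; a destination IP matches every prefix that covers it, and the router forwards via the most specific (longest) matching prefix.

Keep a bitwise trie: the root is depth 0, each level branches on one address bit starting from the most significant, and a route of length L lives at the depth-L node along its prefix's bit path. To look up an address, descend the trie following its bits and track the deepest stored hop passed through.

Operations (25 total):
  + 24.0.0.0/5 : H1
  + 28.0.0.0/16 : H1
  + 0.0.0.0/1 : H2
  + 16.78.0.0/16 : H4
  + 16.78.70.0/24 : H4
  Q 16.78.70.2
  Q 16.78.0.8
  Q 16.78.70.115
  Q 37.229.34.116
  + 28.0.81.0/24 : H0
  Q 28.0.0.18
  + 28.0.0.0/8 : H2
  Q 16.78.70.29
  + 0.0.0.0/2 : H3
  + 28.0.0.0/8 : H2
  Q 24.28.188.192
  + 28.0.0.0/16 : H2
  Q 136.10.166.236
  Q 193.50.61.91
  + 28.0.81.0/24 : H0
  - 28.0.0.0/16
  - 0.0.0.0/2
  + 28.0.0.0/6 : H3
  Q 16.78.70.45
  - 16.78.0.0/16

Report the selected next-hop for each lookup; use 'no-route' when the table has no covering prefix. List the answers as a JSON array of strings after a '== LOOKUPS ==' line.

Apply in order:
  + 24.0.0.0/5 (H1) depth=5
  + 28.0.0.0/16 (H1) depth=16
  + 0.0.0.0/1 (H2) depth=1
  + 16.78.0.0/16 (H4) depth=16
  + 16.78.70.0/24 (H4) depth=24
  Q 16.78.70.2: descend 000100000100111001000110 ; hops seen [H2,H4,H4] ; pick H4
  Q 16.78.0.8: descend 00010000010011100 ; hops seen [H2,H4] ; pick H4
  Q 16.78.70.115: descend 000100000100111001000110 ; hops seen [H2,H4,H4] ; pick H4
  Q 37.229.34.116: descend 00 ; hops seen [H2] ; pick H2
  + 28.0.81.0/24 (H0) depth=24
  Q 28.0.0.18: descend 00011100000000000 ; hops seen [H2,H1,H1] ; pick H1
  + 28.0.0.0/8 (H2) depth=8
  Q 16.78.70.29: descend 000100000100111001000110 ; hops seen [H2,H4,H4] ; pick H4
  + 0.0.0.0/2 (H3) depth=2
  + 28.0.0.0/8 (H2) depth=8
  Q 24.28.188.192: descend 00011 ; hops seen [H2,H3,H1] ; pick H1
  + 28.0.0.0/16 (H2) depth=16
  Q 136.10.166.236: descend ε ; hops seen [∅] ; pick no-route
  Q 193.50.61.91: descend ε ; hops seen [∅] ; pick no-route
  + 28.0.81.0/24 (H0) depth=24
  - 28.0.0.0/16 clear@16
  - 0.0.0.0/2 clear@2
  + 28.0.0.0/6 (H3) depth=6
  Q 16.78.70.45: descend 000100000100111001000110 ; hops seen [H2,H4,H4] ; pick H4
  - 16.78.0.0/16 clear@16

== LOOKUPS ==
["H4","H4","H4","H2","H1","H4","H1","no-route","no-route","H4"]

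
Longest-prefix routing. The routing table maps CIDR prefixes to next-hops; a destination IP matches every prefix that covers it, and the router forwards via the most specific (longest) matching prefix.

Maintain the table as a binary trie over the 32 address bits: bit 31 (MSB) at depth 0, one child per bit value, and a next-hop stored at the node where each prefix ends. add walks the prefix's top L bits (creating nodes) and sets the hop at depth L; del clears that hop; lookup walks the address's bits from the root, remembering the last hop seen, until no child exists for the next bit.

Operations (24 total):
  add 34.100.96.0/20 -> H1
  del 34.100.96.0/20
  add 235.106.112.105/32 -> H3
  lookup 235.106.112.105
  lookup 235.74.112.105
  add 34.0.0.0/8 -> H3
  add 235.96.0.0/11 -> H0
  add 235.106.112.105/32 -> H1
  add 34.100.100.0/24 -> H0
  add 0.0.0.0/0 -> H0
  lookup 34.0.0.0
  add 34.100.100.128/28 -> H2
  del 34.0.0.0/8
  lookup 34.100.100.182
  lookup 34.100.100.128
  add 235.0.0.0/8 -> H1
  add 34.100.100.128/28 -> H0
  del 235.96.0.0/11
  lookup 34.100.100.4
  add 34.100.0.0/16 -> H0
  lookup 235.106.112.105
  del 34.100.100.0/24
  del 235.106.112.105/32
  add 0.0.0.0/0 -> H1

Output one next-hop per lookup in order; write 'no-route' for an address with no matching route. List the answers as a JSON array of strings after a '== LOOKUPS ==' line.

Apply in order:
  + 34.100.96.0/20 (H1) depth=20
  del 34.100.96.0/20 (clear depth 20)
  + 235.106.112.105/32 (H3) depth=32
  ? 235.106.112.105  path d0:-→d1:-→d2:-→d3:-→d4:-→d5:-→d6:-→d7:-→d8:-→d9:-→d10:-→d11:-→d12:-→d13:-→d14:-→d15:-→d16:-→d17:-→d18:-→d19:-→d20:-→d21:-→d22:-→d23:-→d24:-→d25:-→d26:-→d27:-→d28:-→d29:-→d30:-→d31:-→d32:H3  best=H3
  ? 235.74.112.105  path d0:-→d1:-→d2:-→d3:-→d4:-→d5:-→d6:-→d7:-→d8:-→d9:-→d10:-  best=no-route
  + 34.0.0.0/8 (H3) depth=8
  + 235.96.0.0/11 (H0) depth=11
  + 235.106.112.105/32 (H1) depth=32
  + 34.100.100.0/24 (H0) depth=24
  + 0.0.0.0/0 (H0) depth=0
  ? 34.0.0.0  path d0:H0→d1:-→d2:-→d3:-→d4:-→d5:-→d6:-→d7:-→d8:H3→d9:-  best=H3
  + 34.100.100.128/28 (H2) depth=28
  del 34.0.0.0/8 (clear depth 8)
  ? 34.100.100.182  path d0:H0→d1:-→d2:-→d3:-→d4:-→d5:-→d6:-→d7:-→d8:-→d9:-→d10:-→d11:-→d12:-→d13:-→d14:-→d15:-→d16:-→d17:-→d18:-→d19:-→d20:-→d21:-→d22:-→d23:-→d24:H0→d25:-→d26:-  best=H0
  ? 34.100.100.128  path d0:H0→d1:-→d2:-→d3:-→d4:-→d5:-→d6:-→d7:-→d8:-→d9:-→d10:-→d11:-→d12:-→d13:-→d14:-→d15:-→d16:-→d17:-→d18:-→d19:-→d20:-→d21:-→d22:-→d23:-→d24:H0→d25:-→d26:-→d27:-→d28:H2  best=H2
  + 235.0.0.0/8 (H1) depth=8
  + 34.100.100.128/28 (H0) depth=28
  del 235.96.0.0/11 (clear depth 11)
  ? 34.100.100.4  path d0:H0→d1:-→d2:-→d3:-→d4:-→d5:-→d6:-→d7:-→d8:-→d9:-→d10:-→d11:-→d12:-→d13:-→d14:-→d15:-→d16:-→d17:-→d18:-→d19:-→d20:-→d21:-→d22:-→d23:-→d24:H0  best=H0
  + 34.100.0.0/16 (H0) depth=16
  ? 235.106.112.105  path d0:H0→d1:-→d2:-→d3:-→d4:-→d5:-→d6:-→d7:-→d8:H1→d9:-→d10:-→d11:-→d12:-→d13:-→d14:-→d15:-→d16:-→d17:-→d18:-→d19:-→d20:-→d21:-→d22:-→d23:-→d24:-→d25:-→d26:-→d27:-→d28:-→d29:-→d30:-→d31:-→d32:H1  best=H1
  del 34.100.100.0/24 (clear depth 24)
  del 235.106.112.105/32 (clear depth 32)
  + 0.0.0.0/0 (H1) depth=0

== LOOKUPS ==
["H3","no-route","H3","H0","H2","H0","H1"]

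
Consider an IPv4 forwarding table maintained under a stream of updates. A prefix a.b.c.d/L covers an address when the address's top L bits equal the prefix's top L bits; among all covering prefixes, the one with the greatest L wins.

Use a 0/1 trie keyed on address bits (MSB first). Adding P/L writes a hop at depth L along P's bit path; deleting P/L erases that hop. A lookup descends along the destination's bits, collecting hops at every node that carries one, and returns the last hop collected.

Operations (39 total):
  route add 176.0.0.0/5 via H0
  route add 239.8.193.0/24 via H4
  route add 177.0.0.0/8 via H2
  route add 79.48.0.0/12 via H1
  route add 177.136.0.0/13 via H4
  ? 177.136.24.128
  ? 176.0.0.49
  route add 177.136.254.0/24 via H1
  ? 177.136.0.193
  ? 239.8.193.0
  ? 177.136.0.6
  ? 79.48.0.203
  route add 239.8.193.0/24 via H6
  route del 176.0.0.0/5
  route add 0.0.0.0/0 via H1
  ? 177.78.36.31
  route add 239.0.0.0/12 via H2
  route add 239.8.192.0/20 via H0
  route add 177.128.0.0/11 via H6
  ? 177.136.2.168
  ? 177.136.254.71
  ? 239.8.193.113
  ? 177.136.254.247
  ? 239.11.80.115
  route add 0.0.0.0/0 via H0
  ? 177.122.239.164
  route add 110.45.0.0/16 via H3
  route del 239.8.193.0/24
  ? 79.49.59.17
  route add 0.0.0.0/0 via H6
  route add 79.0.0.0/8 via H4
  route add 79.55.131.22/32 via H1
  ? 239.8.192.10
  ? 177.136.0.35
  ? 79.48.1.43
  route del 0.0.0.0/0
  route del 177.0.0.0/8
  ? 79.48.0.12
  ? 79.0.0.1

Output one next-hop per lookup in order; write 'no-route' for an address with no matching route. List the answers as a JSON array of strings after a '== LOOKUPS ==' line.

Trace:
  + 176.0.0.0/5 (H0) depth=5
  + 239.8.193.0/24 (H4) depth=24
  + 177.0.0.0/8 (H2) depth=8
  + 79.48.0.0/12 (H1) depth=12
  + 177.136.0.0/13 (H4) depth=13
  Q 177.136.24.128: descend 1011000110001 ; hops seen [H0,H2,H4] ; pick H4
  Q 176.0.0.49: descend 1011000 ; hops seen [H0] ; pick H0
  + 177.136.254.0/24 (H1) depth=24
  Q 177.136.0.193: descend 1011000110001000 ; hops seen [H0,H2,H4] ; pick H4
  Q 239.8.193.0: descend 111011110000100011000001 ; hops seen [H4] ; pick H4
  Q 177.136.0.6: descend 1011000110001000 ; hops seen [H0,H2,H4] ; pick H4
  Q 79.48.0.203: descend 010011110011 ; hops seen [H1] ; pick H1
  + 239.8.193.0/24 (H6) depth=24
  del 176.0.0.0/5 (clear depth 5)
  + 0.0.0.0/0 (H1) depth=0
  Q 177.78.36.31: descend 10110001 ; hops seen [H1,H2] ; pick H2
  + 239.0.0.0/12 (H2) depth=12
  + 239.8.192.0/20 (H0) depth=20
  + 177.128.0.0/11 (H6) depth=11
  Q 177.136.2.168: descend 1011000110001000 ; hops seen [H1,H2,H6,H4] ; pick H4
  Q 177.136.254.71: descend 101100011000100011111110 ; hops seen [H1,H2,H6,H4,H1] ; pick H1
  Q 239.8.193.113: descend 111011110000100011000001 ; hops seen [H1,H2,H0,H6] ; pick H6
  Q 177.136.254.247: descend 101100011000100011111110 ; hops seen [H1,H2,H6,H4,H1] ; pick H1
  Q 239.11.80.115: descend 11101111000010 ; hops seen [H1,H2] ; pick H2
  + 0.0.0.0/0 (H0) depth=0
  Q 177.122.239.164: descend 10110001 ; hops seen [H0,H2] ; pick H2
  + 110.45.0.0/16 (H3) depth=16
  del 239.8.193.0/24 (clear depth 24)
  Q 79.49.59.17: descend 010011110011 ; hops seen [H0,H1] ; pick H1
  + 0.0.0.0/0 (H6) depth=0
  + 79.0.0.0/8 (H4) depth=8
  + 79.55.131.22/32 (H1) depth=32
  Q 239.8.192.10: descend 11101111000010001100000 ; hops seen [H6,H2,H0] ; pick H0
  Q 177.136.0.35: descend 1011000110001000 ; hops seen [H6,H2,H6,H4] ; pick H4
  Q 79.48.1.43: descend 0100111100110 ; hops seen [H6,H4,H1] ; pick H1
  del 0.0.0.0/0 (clear depth 0)
  del 177.0.0.0/8 (clear depth 8)
  Q 79.48.0.12: descend 0100111100110 ; hops seen [H4,H1] ; pick H1
  Q 79.0.0.1: descend 0100111100 ; hops seen [H4] ; pick H4

== LOOKUPS ==
["H4","H0","H4","H4","H4","H1","H2","H4","H1","H6","H1","H2","H2","H1","H0","H4","H1","H1","H4"]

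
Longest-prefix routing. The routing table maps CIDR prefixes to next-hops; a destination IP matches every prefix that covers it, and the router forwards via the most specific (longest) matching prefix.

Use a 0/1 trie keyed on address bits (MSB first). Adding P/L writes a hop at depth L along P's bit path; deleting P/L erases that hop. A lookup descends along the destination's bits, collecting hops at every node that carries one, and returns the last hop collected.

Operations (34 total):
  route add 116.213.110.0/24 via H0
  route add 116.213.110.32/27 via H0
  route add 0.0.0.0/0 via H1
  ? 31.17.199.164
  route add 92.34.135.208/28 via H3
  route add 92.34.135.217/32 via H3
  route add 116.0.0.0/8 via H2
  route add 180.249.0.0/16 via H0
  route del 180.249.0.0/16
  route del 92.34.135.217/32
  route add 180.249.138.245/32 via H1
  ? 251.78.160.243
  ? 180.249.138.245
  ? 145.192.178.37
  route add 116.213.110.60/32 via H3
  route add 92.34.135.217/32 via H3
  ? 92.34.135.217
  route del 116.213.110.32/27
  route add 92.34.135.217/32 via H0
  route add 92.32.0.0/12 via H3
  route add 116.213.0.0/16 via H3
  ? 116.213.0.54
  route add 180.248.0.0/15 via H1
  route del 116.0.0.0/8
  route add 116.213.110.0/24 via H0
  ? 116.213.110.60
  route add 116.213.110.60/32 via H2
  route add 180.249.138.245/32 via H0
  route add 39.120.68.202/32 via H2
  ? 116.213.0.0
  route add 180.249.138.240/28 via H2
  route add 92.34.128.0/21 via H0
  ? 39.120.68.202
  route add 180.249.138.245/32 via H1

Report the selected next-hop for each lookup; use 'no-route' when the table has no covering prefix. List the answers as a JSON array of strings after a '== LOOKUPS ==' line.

Trace:
  + 116.213.110.0/24 (H0) depth=24
  + 116.213.110.32/27 (H0) depth=27
  + 0.0.0.0/0 (H1) depth=0
  ? 31.17.199.164  path d0:H1→d1:-  best=H1
  + 92.34.135.208/28 (H3) depth=28
  + 92.34.135.217/32 (H3) depth=32
  + 116.0.0.0/8 (H2) depth=8
  + 180.249.0.0/16 (H0) depth=16
  - 180.249.0.0/16 clear@16
  - 92.34.135.217/32 clear@32
  + 180.249.138.245/32 (H1) depth=32
  ? 251.78.160.243  path d0:H1→d1:-  best=H1
  ? 180.249.138.245  path d0:H1→d1:-→d2:-→d3:-→d4:-→d5:-→d6:-→d7:-→d8:-→d9:-→d10:-→d11:-→d12:-→d13:-→d14:-→d15:-→d16:-→d17:-→d18:-→d19:-→d20:-→d21:-→d22:-→d23:-→d24:-→d25:-→d26:-→d27:-→d28:-→d29:-→d30:-→d31:-→d32:H1  best=H1
  ? 145.192.178.37  path d0:H1→d1:-→d2:-  best=H1
  + 116.213.110.60/32 (H3) depth=32
  + 92.34.135.217/32 (H3) depth=32
  ? 92.34.135.217  path d0:H1→d1:-→d2:-→d3:-→d4:-→d5:-→d6:-→d7:-→d8:-→d9:-→d10:-→d11:-→d12:-→d13:-→d14:-→d15:-→d16:-→d17:-→d18:-→d19:-→d20:-→d21:-→d22:-→d23:-→d24:-→d25:-→d26:-→d27:-→d28:H3→d29:-→d30:-→d31:-→d32:H3  best=H3
  - 116.213.110.32/27 clear@27
  + 92.34.135.217/32 (H0) depth=32
  + 92.32.0.0/12 (H3) depth=12
  + 116.213.0.0/16 (H3) depth=16
  ? 116.213.0.54  path d0:H1→d1:-→d2:-→d3:-→d4:-→d5:-→d6:-→d7:-→d8:H2→d9:-→d10:-→d11:-→d12:-→d13:-→d14:-→d15:-→d16:H3→d17:-  best=H3
  + 180.248.0.0/15 (H1) depth=15
  - 116.0.0.0/8 clear@8
  + 116.213.110.0/24 (H0) depth=24
  ? 116.213.110.60  path d0:H1→d1:-→d2:-→d3:-→d4:-→d5:-→d6:-→d7:-→d8:-→d9:-→d10:-→d11:-→d12:-→d13:-→d14:-→d15:-→d16:H3→d17:-→d18:-→d19:-→d20:-→d21:-→d22:-→d23:-→d24:H0→d25:-→d26:-→d27:-→d28:-→d29:-→d30:-→d31:-→d32:H3  best=H3
  + 116.213.110.60/32 (H2) depth=32
  + 180.249.138.245/32 (H0) depth=32
  + 39.120.68.202/32 (H2) depth=32
  ? 116.213.0.0  path d0:H1→d1:-→d2:-→d3:-→d4:-→d5:-→d6:-→d7:-→d8:-→d9:-→d10:-→d11:-→d12:-→d13:-→d14:-→d15:-→d16:H3→d17:-  best=H3
  + 180.249.138.240/28 (H2) depth=28
  + 92.34.128.0/21 (H0) depth=21
  ? 39.120.68.202  path d0:H1→d1:-→d2:-→d3:-→d4:-→d5:-→d6:-→d7:-→d8:-→d9:-→d10:-→d11:-→d12:-→d13:-→d14:-→d15:-→d16:-→d17:-→d18:-→d19:-→d20:-→d21:-→d22:-→d23:-→d24:-→d25:-→d26:-→d27:-→d28:-→d29:-→d30:-→d31:-→d32:H2  best=H2
  + 180.249.138.245/32 (H1) depth=32

== LOOKUPS ==
["H1","H1","H1","H1","H3","H3","H3","H3","H2"]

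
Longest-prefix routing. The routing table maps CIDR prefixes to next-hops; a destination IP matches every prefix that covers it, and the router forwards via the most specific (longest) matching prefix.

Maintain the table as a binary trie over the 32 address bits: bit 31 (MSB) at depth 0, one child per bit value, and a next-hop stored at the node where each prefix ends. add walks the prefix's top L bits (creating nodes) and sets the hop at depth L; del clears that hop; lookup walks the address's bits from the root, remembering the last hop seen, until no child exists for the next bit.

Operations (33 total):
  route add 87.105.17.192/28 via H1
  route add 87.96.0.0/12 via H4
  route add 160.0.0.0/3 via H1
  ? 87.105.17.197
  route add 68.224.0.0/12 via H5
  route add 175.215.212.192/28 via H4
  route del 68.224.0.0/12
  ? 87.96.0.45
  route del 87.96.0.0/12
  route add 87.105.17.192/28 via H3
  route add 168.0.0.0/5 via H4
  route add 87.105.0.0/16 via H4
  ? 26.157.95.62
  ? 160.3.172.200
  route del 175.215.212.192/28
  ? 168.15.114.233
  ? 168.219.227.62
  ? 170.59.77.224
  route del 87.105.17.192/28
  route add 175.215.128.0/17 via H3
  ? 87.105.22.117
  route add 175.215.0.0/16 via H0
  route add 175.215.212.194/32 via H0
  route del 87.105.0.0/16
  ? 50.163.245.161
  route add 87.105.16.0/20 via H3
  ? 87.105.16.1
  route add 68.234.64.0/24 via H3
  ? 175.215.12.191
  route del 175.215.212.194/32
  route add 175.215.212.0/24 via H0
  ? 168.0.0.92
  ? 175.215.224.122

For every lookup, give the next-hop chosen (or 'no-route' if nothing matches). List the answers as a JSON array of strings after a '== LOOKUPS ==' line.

Trace:
  add 87.105.17.192/28 -> H1 at depth 28
  add 87.96.0.0/12 -> H4 at depth 12
  add 160.0.0.0/3 -> H1 at depth 3
  ? 87.105.17.197  path d0:-→d1:-→d2:-→d3:-→d4:-→d5:-→d6:-→d7:-→d8:-→d9:-→d10:-→d11:-→d12:H4→d13:-→d14:-→d15:-→d16:-→d17:-→d18:-→d19:-→d20:-→d21:-→d22:-→d23:-→d24:-→d25:-→d26:-→d27:-→d28:H1  best=H1
  add 68.224.0.0/12 -> H5 at depth 12
  add 175.215.212.192/28 -> H4 at depth 28
  del 68.224.0.0/12 (clear depth 12)
  ? 87.96.0.45  path d0:-→d1:-→d2:-→d3:-→d4:-→d5:-→d6:-→d7:-→d8:-→d9:-→d10:-→d11:-→d12:H4  best=H4
  del 87.96.0.0/12 (clear depth 12)
  add 87.105.17.192/28 -> H3 at depth 28
  add 168.0.0.0/5 -> H4 at depth 5
  add 87.105.0.0/16 -> H4 at depth 16
  ? 26.157.95.62  path d0:-→d1:-  best=no-route
  ? 160.3.172.200  path d0:-→d1:-→d2:-→d3:H1→d4:-  best=H1
  del 175.215.212.192/28 (clear depth 28)
  ? 168.15.114.233  path d0:-→d1:-→d2:-→d3:H1→d4:-→d5:H4  best=H4
  ? 168.219.227.62  path d0:-→d1:-→d2:-→d3:H1→d4:-→d5:H4  best=H4
  ? 170.59.77.224  path d0:-→d1:-→d2:-→d3:H1→d4:-→d5:H4  best=H4
  del 87.105.17.192/28 (clear depth 28)
  add 175.215.128.0/17 -> H3 at depth 17
  ? 87.105.22.117  path d0:-→d1:-→d2:-→d3:-→d4:-→d5:-→d6:-→d7:-→d8:-→d9:-→d10:-→d11:-→d12:-→d13:-→d14:-→d15:-→d16:H4→d17:-→d18:-→d19:-→d20:-→d21:-  best=H4
  add 175.215.0.0/16 -> H0 at depth 16
  add 175.215.212.194/32 -> H0 at depth 32
  del 87.105.0.0/16 (clear depth 16)
  ? 50.163.245.161  path d0:-→d1:-  best=no-route
  add 87.105.16.0/20 -> H3 at depth 20
  ? 87.105.16.1  path d0:-→d1:-→d2:-→d3:-→d4:-→d5:-→d6:-→d7:-→d8:-→d9:-→d10:-→d11:-→d12:-→d13:-→d14:-→d15:-→d16:-→d17:-→d18:-→d19:-→d20:H3→d21:-→d22:-→d23:-  best=H3
  add 68.234.64.0/24 -> H3 at depth 24
  ? 175.215.12.191  path d0:-→d1:-→d2:-→d3:H1→d4:-→d5:H4→d6:-→d7:-→d8:-→d9:-→d10:-→d11:-→d12:-→d13:-→d14:-→d15:-→d16:H0  best=H0
  del 175.215.212.194/32 (clear depth 32)
  add 175.215.212.0/24 -> H0 at depth 24
  ? 168.0.0.92  path d0:-→d1:-→d2:-→d3:H1→d4:-→d5:H4  best=H4
  ? 175.215.224.122  path d0:-→d1:-→d2:-→d3:H1→d4:-→d5:H4→d6:-→d7:-→d8:-→d9:-→d10:-→d11:-→d12:-→d13:-→d14:-→d15:-→d16:H0→d17:H3→d18:-  best=H3

== LOOKUPS ==
["H1","H4","no-route","H1","H4","H4","H4","H4","no-route","H3","H0","H4","H3"]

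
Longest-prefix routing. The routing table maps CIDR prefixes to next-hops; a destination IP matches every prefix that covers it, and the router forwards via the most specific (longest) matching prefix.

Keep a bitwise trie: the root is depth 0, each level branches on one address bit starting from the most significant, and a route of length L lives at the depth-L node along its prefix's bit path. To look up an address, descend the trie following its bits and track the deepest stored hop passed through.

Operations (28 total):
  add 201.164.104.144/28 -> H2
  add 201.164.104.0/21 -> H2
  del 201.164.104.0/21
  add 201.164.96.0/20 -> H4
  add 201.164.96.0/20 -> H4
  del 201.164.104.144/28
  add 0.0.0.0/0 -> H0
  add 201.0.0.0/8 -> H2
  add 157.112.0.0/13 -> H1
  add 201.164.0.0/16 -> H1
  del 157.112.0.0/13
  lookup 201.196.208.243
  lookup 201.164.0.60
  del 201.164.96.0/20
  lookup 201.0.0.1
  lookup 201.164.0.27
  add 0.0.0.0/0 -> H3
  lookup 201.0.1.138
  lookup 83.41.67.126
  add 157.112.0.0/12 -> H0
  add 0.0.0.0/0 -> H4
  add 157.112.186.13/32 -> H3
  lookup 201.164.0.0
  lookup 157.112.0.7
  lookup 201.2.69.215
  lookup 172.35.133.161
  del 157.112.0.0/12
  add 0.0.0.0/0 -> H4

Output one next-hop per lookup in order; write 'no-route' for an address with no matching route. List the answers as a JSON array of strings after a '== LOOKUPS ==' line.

Trace:
  add 201.164.104.144/28 -> H2 at depth 28
  add 201.164.104.0/21 -> H2 at depth 21
  del 201.164.104.0/21 (clear depth 21)
  add 201.164.96.0/20 -> H4 at depth 20
  add 201.164.96.0/20 -> H4 at depth 20
  del 201.164.104.144/28 (clear depth 28)
  add 0.0.0.0/0 -> H0 at depth 0
  add 201.0.0.0/8 -> H2 at depth 8
  add 157.112.0.0/13 -> H1 at depth 13
  add 201.164.0.0/16 -> H1 at depth 16
  del 157.112.0.0/13 (clear depth 13)
  ? 201.196.208.243  path d0:H0→d1:-→d2:-→d3:-→d4:-→d5:-→d6:-→d7:-→d8:H2→d9:-  best=H2
  ? 201.164.0.60  path d0:H0→d1:-→d2:-→d3:-→d4:-→d5:-→d6:-→d7:-→d8:H2→d9:-→d10:-→d11:-→d12:-→d13:-→d14:-→d15:-→d16:H1→d17:-  best=H1
  del 201.164.96.0/20 (clear depth 20)
  ? 201.0.0.1  path d0:H0→d1:-→d2:-→d3:-→d4:-→d5:-→d6:-→d7:-→d8:H2  best=H2
  ? 201.164.0.27  path d0:H0→d1:-→d2:-→d3:-→d4:-→d5:-→d6:-→d7:-→d8:H2→d9:-→d10:-→d11:-→d12:-→d13:-→d14:-→d15:-→d16:H1→d17:-  best=H1
  add 0.0.0.0/0 -> H3 at depth 0
  ? 201.0.1.138  path d0:H3→d1:-→d2:-→d3:-→d4:-→d5:-→d6:-→d7:-→d8:H2  best=H2
  ? 83.41.67.126  path d0:H3  best=H3
  add 157.112.0.0/12 -> H0 at depth 12
  add 0.0.0.0/0 -> H4 at depth 0
  add 157.112.186.13/32 -> H3 at depth 32
  ? 201.164.0.0  path d0:H4→d1:-→d2:-→d3:-→d4:-→d5:-→d6:-→d7:-→d8:H2→d9:-→d10:-→d11:-→d12:-→d13:-→d14:-→d15:-→d16:H1→d17:-  best=H1
  ? 157.112.0.7  path d0:H4→d1:-→d2:-→d3:-→d4:-→d5:-→d6:-→d7:-→d8:-→d9:-→d10:-→d11:-→d12:H0→d13:-→d14:-→d15:-→d16:-  best=H0
  ? 201.2.69.215  path d0:H4→d1:-→d2:-→d3:-→d4:-→d5:-→d6:-→d7:-→d8:H2  best=H2
  ? 172.35.133.161  path d0:H4→d1:-→d2:-  best=H4
  del 157.112.0.0/12 (clear depth 12)
  add 0.0.0.0/0 -> H4 at depth 0

== LOOKUPS ==
["H2","H1","H2","H1","H2","H3","H1","H0","H2","H4"]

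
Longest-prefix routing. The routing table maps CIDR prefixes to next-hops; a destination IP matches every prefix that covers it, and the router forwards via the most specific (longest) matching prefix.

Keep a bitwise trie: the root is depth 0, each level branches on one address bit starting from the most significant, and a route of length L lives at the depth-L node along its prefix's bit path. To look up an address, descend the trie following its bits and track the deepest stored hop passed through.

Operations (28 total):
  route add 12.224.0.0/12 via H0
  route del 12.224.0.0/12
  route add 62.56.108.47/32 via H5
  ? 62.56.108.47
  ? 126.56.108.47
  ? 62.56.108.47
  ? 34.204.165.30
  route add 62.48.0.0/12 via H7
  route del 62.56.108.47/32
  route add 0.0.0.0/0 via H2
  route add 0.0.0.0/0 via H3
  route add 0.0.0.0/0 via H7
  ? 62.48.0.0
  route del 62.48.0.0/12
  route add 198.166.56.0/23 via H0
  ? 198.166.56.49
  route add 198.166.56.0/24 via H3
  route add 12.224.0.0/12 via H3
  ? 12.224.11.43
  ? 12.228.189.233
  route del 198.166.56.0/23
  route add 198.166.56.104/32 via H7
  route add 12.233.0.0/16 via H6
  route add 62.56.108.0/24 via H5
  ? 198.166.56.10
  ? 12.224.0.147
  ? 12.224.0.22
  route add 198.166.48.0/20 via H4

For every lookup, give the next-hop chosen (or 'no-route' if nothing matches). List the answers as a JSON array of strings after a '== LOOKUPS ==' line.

Apply in order:
  + 12.224.0.0/12 (H0) depth=12
  - 12.224.0.0/12 clear@12
  + 62.56.108.47/32 (H5) depth=32
  Q 62.56.108.47: descend 00111110001110000110110000101111 ; hops seen [H5] ; pick H5
  Q 126.56.108.47: descend 0 ; hops seen [∅] ; pick no-route
  Q 62.56.108.47: descend 00111110001110000110110000101111 ; hops seen [H5] ; pick H5
  Q 34.204.165.30: descend 001 ; hops seen [∅] ; pick no-route
  + 62.48.0.0/12 (H7) depth=12
  - 62.56.108.47/32 clear@32
  + 0.0.0.0/0 (H2) depth=0
  + 0.0.0.0/0 (H3) depth=0
  + 0.0.0.0/0 (H7) depth=0
  Q 62.48.0.0: descend 001111100011 ; hops seen [H7,H7] ; pick H7
  - 62.48.0.0/12 clear@12
  + 198.166.56.0/23 (H0) depth=23
  Q 198.166.56.49: descend 11000110101001100011100 ; hops seen [H7,H0] ; pick H0
  + 198.166.56.0/24 (H3) depth=24
  + 12.224.0.0/12 (H3) depth=12
  Q 12.224.11.43: descend 000011001110 ; hops seen [H7,H3] ; pick H3
  Q 12.228.189.233: descend 000011001110 ; hops seen [H7,H3] ; pick H3
  - 198.166.56.0/23 clear@23
  + 198.166.56.104/32 (H7) depth=32
  + 12.233.0.0/16 (H6) depth=16
  + 62.56.108.0/24 (H5) depth=24
  Q 198.166.56.10: descend 1100011010100110001110000 ; hops seen [H7,H3] ; pick H3
  Q 12.224.0.147: descend 000011001110 ; hops seen [H7,H3] ; pick H3
  Q 12.224.0.22: descend 000011001110 ; hops seen [H7,H3] ; pick H3
  + 198.166.48.0/20 (H4) depth=20

== LOOKUPS ==
["H5","no-route","H5","no-route","H7","H0","H3","H3","H3","H3","H3"]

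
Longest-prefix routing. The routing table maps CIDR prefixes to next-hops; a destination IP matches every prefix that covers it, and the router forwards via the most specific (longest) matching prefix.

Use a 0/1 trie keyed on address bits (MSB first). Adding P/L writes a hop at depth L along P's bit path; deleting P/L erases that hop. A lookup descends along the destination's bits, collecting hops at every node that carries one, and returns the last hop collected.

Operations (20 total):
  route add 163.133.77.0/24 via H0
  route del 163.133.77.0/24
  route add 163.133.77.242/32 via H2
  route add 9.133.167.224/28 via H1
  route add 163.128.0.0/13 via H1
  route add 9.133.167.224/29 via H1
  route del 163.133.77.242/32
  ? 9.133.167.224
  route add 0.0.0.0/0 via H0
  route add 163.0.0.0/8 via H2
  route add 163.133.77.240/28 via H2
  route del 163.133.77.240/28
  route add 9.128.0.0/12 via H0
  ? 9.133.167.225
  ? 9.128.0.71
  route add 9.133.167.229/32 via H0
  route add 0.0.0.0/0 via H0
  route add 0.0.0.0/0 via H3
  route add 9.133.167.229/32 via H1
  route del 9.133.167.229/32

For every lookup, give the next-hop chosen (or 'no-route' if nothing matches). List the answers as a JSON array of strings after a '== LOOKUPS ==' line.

Process each operation:
  + 163.133.77.0/24 (H0) depth=24
  del 163.133.77.0/24 (clear depth 24)
  + 163.133.77.242/32 (H2) depth=32
  + 9.133.167.224/28 (H1) depth=28
  + 163.128.0.0/13 (H1) depth=13
  + 9.133.167.224/29 (H1) depth=29
  del 163.133.77.242/32 (clear depth 32)
  Q 9.133.167.224: descend 00001001100001011010011111100 ; hops seen [H1,H1] ; pick H1
  + 0.0.0.0/0 (H0) depth=0
  + 163.0.0.0/8 (H2) depth=8
  + 163.133.77.240/28 (H2) depth=28
  del 163.133.77.240/28 (clear depth 28)
  + 9.128.0.0/12 (H0) depth=12
  Q 9.133.167.225: descend 00001001100001011010011111100 ; hops seen [H0,H0,H1,H1] ; pick H1
  Q 9.128.0.71: descend 0000100110000 ; hops seen [H0,H0] ; pick H0
  + 9.133.167.229/32 (H0) depth=32
  + 0.0.0.0/0 (H0) depth=0
  + 0.0.0.0/0 (H3) depth=0
  + 9.133.167.229/32 (H1) depth=32
  del 9.133.167.229/32 (clear depth 32)

== LOOKUPS ==
["H1","H1","H0"]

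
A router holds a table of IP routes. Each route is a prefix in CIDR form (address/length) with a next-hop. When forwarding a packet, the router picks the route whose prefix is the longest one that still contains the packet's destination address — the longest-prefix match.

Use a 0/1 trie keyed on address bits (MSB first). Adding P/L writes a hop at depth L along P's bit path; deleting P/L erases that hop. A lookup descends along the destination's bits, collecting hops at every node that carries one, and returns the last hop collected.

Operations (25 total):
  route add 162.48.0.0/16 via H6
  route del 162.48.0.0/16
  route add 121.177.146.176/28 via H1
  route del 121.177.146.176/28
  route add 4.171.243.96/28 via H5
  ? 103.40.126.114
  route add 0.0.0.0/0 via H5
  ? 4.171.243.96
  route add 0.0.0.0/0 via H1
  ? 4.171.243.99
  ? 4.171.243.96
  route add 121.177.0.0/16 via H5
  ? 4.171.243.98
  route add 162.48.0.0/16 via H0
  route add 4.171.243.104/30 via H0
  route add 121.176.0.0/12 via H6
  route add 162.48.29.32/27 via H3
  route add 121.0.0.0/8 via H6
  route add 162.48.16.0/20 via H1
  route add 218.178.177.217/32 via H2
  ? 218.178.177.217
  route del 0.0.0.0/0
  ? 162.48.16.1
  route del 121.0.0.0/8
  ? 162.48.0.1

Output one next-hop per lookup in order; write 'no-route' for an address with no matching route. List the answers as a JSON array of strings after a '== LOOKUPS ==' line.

Process each operation:
  + 162.48.0.0/16 (H6) depth=16
  del 162.48.0.0/16 (clear depth 16)
  + 121.177.146.176/28 (H1) depth=28
  del 121.177.146.176/28 (clear depth 28)
  + 4.171.243.96/28 (H5) depth=28
  ? 103.40.126.114  path d0:-→d1:-→d2:-→d3:-  best=no-route
  + 0.0.0.0/0 (H5) depth=0
  ? 4.171.243.96  path d0:H5→d1:-→d2:-→d3:-→d4:-→d5:-→d6:-→d7:-→d8:-→d9:-→d10:-→d11:-→d12:-→d13:-→d14:-→d15:-→d16:-→d17:-→d18:-→d19:-→d20:-→d21:-→d22:-→d23:-→d24:-→d25:-→d26:-→d27:-→d28:H5  best=H5
  + 0.0.0.0/0 (H1) depth=0
  ? 4.171.243.99  path d0:H1→d1:-→d2:-→d3:-→d4:-→d5:-→d6:-→d7:-→d8:-→d9:-→d10:-→d11:-→d12:-→d13:-→d14:-→d15:-→d16:-→d17:-→d18:-→d19:-→d20:-→d21:-→d22:-→d23:-→d24:-→d25:-→d26:-→d27:-→d28:H5  best=H5
  ? 4.171.243.96  path d0:H1→d1:-→d2:-→d3:-→d4:-→d5:-→d6:-→d7:-→d8:-→d9:-→d10:-→d11:-→d12:-→d13:-→d14:-→d15:-→d16:-→d17:-→d18:-→d19:-→d20:-→d21:-→d22:-→d23:-→d24:-→d25:-→d26:-→d27:-→d28:H5  best=H5
  + 121.177.0.0/16 (H5) depth=16
  ? 4.171.243.98  path d0:H1→d1:-→d2:-→d3:-→d4:-→d5:-→d6:-→d7:-→d8:-→d9:-→d10:-→d11:-→d12:-→d13:-→d14:-→d15:-→d16:-→d17:-→d18:-→d19:-→d20:-→d21:-→d22:-→d23:-→d24:-→d25:-→d26:-→d27:-→d28:H5  best=H5
  + 162.48.0.0/16 (H0) depth=16
  + 4.171.243.104/30 (H0) depth=30
  + 121.176.0.0/12 (H6) depth=12
  + 162.48.29.32/27 (H3) depth=27
  + 121.0.0.0/8 (H6) depth=8
  + 162.48.16.0/20 (H1) depth=20
  + 218.178.177.217/32 (H2) depth=32
  ? 218.178.177.217  path d0:H1→d1:-→d2:-→d3:-→d4:-→d5:-→d6:-→d7:-→d8:-→d9:-→d10:-→d11:-→d12:-→d13:-→d14:-→d15:-→d16:-→d17:-→d18:-→d19:-→d20:-→d21:-→d22:-→d23:-→d24:-→d25:-→d26:-→d27:-→d28:-→d29:-→d30:-→d31:-→d32:H2  best=H2
  del 0.0.0.0/0 (clear depth 0)
  ? 162.48.16.1  path d0:-→d1:-→d2:-→d3:-→d4:-→d5:-→d6:-→d7:-→d8:-→d9:-→d10:-→d11:-→d12:-→d13:-→d14:-→d15:-→d16:H0→d17:-→d18:-→d19:-→d20:H1  best=H1
  del 121.0.0.0/8 (clear depth 8)
  ? 162.48.0.1  path d0:-→d1:-→d2:-→d3:-→d4:-→d5:-→d6:-→d7:-→d8:-→d9:-→d10:-→d11:-→d12:-→d13:-→d14:-→d15:-→d16:H0→d17:-→d18:-→d19:-  best=H0

== LOOKUPS ==
["no-route","H5","H5","H5","H5","H2","H1","H0"]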